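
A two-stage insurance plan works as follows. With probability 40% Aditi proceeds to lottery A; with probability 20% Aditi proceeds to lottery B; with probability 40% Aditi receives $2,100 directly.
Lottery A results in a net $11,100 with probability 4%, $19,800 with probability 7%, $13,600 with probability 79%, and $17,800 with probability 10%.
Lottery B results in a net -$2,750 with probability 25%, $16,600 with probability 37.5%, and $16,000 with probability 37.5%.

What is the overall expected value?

EV(A) = 0.04 × 11100 + 0.07 × 19800 + 0.79 × 13600 + 0.1 × 17800 = 444 + 1386 + 10744 + 1780 = 14354
EV(B) = 0.25 × (-2750) + 0.375 × 16600 + 0.375 × 16000 = -687.5 + 6225 + 6000 = 11537.5
Branch C: 2100 (certain)
Overall = 0.4 × 14354 + 0.2 × 11537.5 + 0.4 × 2100 = 5741.6 + 2307.5 + 840 = 8889.1

$8,889.10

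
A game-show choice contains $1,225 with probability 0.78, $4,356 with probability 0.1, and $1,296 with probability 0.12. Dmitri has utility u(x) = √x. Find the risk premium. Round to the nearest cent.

E[u] = 0.78·√1225 + 0.1·√4356 + 0.12·√1296 = 0.78·35 + 0.1·66 + 0.12·36 = 38.22
CE = (38.22)² = 1460.7684
Risk premium = EV − CE = 1546.62 − 1460.7684 = 85.8516

$85.85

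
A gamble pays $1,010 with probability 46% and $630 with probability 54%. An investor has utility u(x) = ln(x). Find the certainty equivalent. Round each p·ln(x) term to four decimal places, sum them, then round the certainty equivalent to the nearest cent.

$782.74

E[u] = 0.46·ln(1010) + 0.54·ln(630) = 3.1821 + 3.4807 = 6.6628
CE = e^6.6628 ≈ 782.74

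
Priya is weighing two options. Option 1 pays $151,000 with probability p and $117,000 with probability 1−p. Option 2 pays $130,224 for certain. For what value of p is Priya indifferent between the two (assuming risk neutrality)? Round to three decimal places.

p = 0.389

p·151000 + (1−p)·117000 = 130224
34000p + 117000 = 130224
p = (130224 − 117000) / 34000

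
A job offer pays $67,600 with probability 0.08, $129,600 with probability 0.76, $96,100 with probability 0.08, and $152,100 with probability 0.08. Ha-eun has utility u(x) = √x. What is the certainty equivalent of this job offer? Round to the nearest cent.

$122,780.16

E[u] = 0.08·√67600 + 0.76·√129600 + 0.08·√96100 + 0.08·√152100 = 0.08·260 + 0.76·360 + 0.08·310 + 0.08·390 = 350.4
CE = (350.4)² = 122780.16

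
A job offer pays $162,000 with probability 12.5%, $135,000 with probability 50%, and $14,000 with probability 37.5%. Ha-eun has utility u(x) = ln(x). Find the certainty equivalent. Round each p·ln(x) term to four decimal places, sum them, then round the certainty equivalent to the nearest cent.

$59,041.74

E[u] = 0.125·ln(162000) + 0.5·ln(135000) + 0.375·ln(14000) = 1.4994 + 5.9065 + 3.5801 = 10.9860
CE = e^10.9860 ≈ 59041.74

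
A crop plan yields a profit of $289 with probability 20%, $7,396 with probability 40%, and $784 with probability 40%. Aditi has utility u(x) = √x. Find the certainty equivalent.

E[u] = 0.2·√289 + 0.4·√7396 + 0.4·√784 = 0.2·17 + 0.4·86 + 0.4·28 = 49
CE = (49)² = 2401

$2,401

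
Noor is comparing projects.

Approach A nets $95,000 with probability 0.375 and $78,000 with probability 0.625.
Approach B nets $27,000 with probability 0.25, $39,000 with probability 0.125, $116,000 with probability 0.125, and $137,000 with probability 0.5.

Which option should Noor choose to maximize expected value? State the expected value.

Approach A = 0.375 × 95000 + 0.625 × 78000 = 35625 + 48750 = 84375
Approach B = 0.25 × 27000 + 0.125 × 39000 + 0.125 × 116000 + 0.5 × 137000 = 6750 + 4875 + 14500 + 68500 = 94625

Approach B ($94,625)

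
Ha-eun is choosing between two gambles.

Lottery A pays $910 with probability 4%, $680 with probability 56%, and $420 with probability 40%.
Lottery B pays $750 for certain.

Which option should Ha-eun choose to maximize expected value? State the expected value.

Lottery A = 0.04 × 910 + 0.56 × 680 + 0.4 × 420 = 36.4 + 380.8 + 168 = 585.2
Lottery B: 750 (certain)

Lottery B ($750)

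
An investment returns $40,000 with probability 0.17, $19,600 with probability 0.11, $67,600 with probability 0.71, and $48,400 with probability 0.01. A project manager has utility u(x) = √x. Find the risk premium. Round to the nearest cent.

E[u] = 0.17·√40000 + 0.11·√19600 + 0.71·√67600 + 0.01·√48400 = 0.17·200 + 0.11·140 + 0.71·260 + 0.01·220 = 236.2
CE = (236.2)² = 55790.44
Risk premium = EV − CE = 57436 − 55790.44 = 1645.56

$1,645.56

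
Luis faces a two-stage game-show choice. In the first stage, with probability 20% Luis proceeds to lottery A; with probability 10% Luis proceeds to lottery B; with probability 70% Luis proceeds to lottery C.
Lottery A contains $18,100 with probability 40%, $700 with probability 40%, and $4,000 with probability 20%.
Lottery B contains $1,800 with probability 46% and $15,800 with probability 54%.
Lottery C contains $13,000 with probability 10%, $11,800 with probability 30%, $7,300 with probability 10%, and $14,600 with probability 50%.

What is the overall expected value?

EV(A) = 0.4 × 18100 + 0.4 × 700 + 0.2 × 4000 = 7240 + 280 + 800 = 8320
EV(B) = 0.46 × 1800 + 0.54 × 15800 = 828 + 8532 = 9360
EV(C) = 0.1 × 13000 + 0.3 × 11800 + 0.1 × 7300 + 0.5 × 14600 = 1300 + 3540 + 730 + 7300 = 12870
Overall = 0.2 × 8320 + 0.1 × 9360 + 0.7 × 12870 = 1664 + 936 + 9009 = 11609

$11,609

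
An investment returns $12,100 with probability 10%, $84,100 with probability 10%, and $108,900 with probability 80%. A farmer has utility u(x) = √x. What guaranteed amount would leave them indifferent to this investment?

E[u] = 0.1·√12100 + 0.1·√84100 + 0.8·√108900 = 0.1·110 + 0.1·290 + 0.8·330 = 304
CE = (304)² = 92416

$92,416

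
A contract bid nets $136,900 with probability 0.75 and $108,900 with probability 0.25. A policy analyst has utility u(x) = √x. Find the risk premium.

E[u] = 0.75·√136900 + 0.25·√108900 = 0.75·370 + 0.25·330 = 360
CE = (360)² = 129600
Risk premium = EV − CE = 129900 − 129600 = 300

$300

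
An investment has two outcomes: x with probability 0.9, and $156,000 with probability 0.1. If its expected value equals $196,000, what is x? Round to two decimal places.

0.9·x + 0.1·156000 = 196000
0.9·x = 196000 − 15600 = 180400
x = 180400 / 0.9 = 200444.4444

x = $200,444.44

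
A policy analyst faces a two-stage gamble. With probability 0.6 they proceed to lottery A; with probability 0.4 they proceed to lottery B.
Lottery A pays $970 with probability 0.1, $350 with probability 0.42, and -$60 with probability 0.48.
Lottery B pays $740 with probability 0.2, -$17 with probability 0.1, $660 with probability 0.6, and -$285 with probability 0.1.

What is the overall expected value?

$334.64

EV(A) = 0.1 × 970 + 0.42 × 350 + 0.48 × (-60) = 97 + 147 − 28.8 = 215.2
EV(B) = 0.2 × 740 + 0.1 × (-17) + 0.6 × 660 + 0.1 × (-285) = 148 − 1.7 + 396 − 28.5 = 513.8
Overall = 0.6 × 215.2 + 0.4 × 513.8 = 129.12 + 205.52 = 334.64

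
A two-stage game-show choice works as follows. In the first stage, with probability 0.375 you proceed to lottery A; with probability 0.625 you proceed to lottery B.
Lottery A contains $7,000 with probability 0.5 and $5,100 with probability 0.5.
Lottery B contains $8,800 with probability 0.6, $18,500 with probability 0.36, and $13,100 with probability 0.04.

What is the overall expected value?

EV(A) = 0.5 × 7000 + 0.5 × 5100 = 3500 + 2550 = 6050
EV(B) = 0.6 × 8800 + 0.36 × 18500 + 0.04 × 13100 = 5280 + 6660 + 524 = 12464
Overall = 0.375 × 6050 + 0.625 × 12464 = 2268.75 + 7790 = 10058.75

$10,058.75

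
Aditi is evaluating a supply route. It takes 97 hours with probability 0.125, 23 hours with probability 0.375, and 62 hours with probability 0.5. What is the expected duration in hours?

EV = 0.125 × 97 + 0.375 × 23 + 0.5 × 62 = 12.125 + 8.625 + 31 = 51.75

51.75 hours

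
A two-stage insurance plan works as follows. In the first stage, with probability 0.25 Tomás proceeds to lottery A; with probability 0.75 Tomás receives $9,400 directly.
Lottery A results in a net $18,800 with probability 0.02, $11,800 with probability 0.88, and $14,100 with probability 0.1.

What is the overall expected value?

$10,092.50

EV(A) = 0.02 × 18800 + 0.88 × 11800 + 0.1 × 14100 = 376 + 10384 + 1410 = 12170
Branch B: 9400 (certain)
Overall = 0.25 × 12170 + 0.75 × 9400 = 3042.5 + 7050 = 10092.5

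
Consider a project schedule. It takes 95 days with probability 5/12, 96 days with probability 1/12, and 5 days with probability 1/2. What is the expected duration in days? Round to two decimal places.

50.08 days

EV = 5/12 × 95 + 1/12 × 96 + 1/2 × 5 = 39.5833 + 8 + 2.5 = 50.0833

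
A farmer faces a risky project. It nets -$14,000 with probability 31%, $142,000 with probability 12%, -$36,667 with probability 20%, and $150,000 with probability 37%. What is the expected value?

$60,866.60

EV = 0.31 × (-14000) + 0.12 × 142000 + 0.2 × (-36667) + 0.37 × 150000 = -4340 + 17040 − 7333.4 + 55500 = 60866.6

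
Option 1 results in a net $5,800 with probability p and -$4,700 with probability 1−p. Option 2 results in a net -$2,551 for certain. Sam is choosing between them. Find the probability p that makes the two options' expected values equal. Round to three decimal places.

p·5800 + (1−p)·(-4700) = -2551
10500p − 4700 = -2551
p = (-2551 + 4700) / 10500

p = 0.205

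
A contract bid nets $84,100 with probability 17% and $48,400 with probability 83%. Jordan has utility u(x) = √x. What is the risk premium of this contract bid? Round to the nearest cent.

$691.39

E[u] = 0.17·√84100 + 0.83·√48400 = 0.17·290 + 0.83·220 = 231.9
CE = (231.9)² = 53777.61
Risk premium = EV − CE = 54469 − 53777.61 = 691.39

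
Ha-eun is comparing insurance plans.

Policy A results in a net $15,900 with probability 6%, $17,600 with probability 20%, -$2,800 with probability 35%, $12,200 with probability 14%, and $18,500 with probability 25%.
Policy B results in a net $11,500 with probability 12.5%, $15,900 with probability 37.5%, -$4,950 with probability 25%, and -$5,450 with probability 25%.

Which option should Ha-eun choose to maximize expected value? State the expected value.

Policy A = 0.06 × 15900 + 0.2 × 17600 + 0.35 × (-2800) + 0.14 × 12200 + 0.25 × 18500 = 954 + 3520 − 980 + 1708 + 4625 = 9827
Policy B = 0.125 × 11500 + 0.375 × 15900 + 0.25 × (-4950) + 0.25 × (-5450) = 1437.5 + 5962.5 − 1237.5 − 1362.5 = 4800

Policy A ($9,827)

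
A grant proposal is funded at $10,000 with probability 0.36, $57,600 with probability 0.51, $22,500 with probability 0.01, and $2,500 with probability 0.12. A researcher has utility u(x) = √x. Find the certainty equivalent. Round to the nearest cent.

E[u] = 0.36·√10000 + 0.51·√57600 + 0.01·√22500 + 0.12·√2500 = 0.36·100 + 0.51·240 + 0.01·150 + 0.12·50 = 165.9
CE = (165.9)² = 27522.81

$27,522.81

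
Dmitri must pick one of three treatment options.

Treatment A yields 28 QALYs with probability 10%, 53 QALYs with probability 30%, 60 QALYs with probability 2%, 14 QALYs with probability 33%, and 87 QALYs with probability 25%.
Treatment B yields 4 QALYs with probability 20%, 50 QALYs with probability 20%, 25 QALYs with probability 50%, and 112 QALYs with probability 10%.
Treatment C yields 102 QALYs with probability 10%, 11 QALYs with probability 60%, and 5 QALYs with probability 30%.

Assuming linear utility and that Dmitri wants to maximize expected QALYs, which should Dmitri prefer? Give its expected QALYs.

Treatment A = 0.1 × 28 + 0.3 × 53 + 0.02 × 60 + 0.33 × 14 + 0.25 × 87 = 2.8 + 15.9 + 1.2 + 4.62 + 21.75 = 46.27
Treatment B = 0.2 × 4 + 0.2 × 50 + 0.5 × 25 + 0.1 × 112 = 0.8 + 10 + 12.5 + 11.2 = 34.5
Treatment C = 0.1 × 102 + 0.6 × 11 + 0.3 × 5 = 10.2 + 6.6 + 1.5 = 18.3

Treatment A (46.27 QALYs)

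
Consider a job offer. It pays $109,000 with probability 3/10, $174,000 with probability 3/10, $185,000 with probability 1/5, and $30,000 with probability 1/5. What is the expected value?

EV = 3/10 × 109000 + 3/10 × 174000 + 1/5 × 185000 + 1/5 × 30000 = 32700 + 52200 + 37000 + 6000 = 127900

$127,900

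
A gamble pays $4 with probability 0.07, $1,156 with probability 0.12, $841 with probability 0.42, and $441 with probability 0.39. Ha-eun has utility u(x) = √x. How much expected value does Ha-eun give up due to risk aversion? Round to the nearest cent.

E[u] = 0.07·√4 + 0.12·√1156 + 0.42·√841 + 0.39·√441 = 0.07·2 + 0.12·34 + 0.42·29 + 0.39·21 = 24.59
CE = (24.59)² = 604.6681
Risk premium = EV − CE = 664.21 − 604.6681 = 59.5419

$59.54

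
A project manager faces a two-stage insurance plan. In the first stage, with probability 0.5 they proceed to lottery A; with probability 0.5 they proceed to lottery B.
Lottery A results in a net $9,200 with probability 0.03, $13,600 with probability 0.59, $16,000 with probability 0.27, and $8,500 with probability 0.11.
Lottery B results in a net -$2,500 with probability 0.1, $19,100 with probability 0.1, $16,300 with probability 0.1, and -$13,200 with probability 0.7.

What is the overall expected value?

EV(A) = 0.03 × 9200 + 0.59 × 13600 + 0.27 × 16000 + 0.11 × 8500 = 276 + 8024 + 4320 + 935 = 13555
EV(B) = 0.1 × (-2500) + 0.1 × 19100 + 0.1 × 16300 + 0.7 × (-13200) = -250 + 1910 + 1630 − 9240 = -5950
Overall = 0.5 × 13555 + 0.5 × (-5950) = 6777.5 − 2975 = 3802.5

$3,802.50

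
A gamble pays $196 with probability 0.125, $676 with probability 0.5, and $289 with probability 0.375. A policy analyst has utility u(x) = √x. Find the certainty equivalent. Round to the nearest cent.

E[u] = 0.125·√196 + 0.5·√676 + 0.375·√289 = 0.125·14 + 0.5·26 + 0.375·17 = 21.125
CE = (21.125)² = 446.265625

$446.27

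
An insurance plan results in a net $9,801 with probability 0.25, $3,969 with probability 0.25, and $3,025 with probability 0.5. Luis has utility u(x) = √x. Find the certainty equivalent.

$4,624

E[u] = 0.25·√9801 + 0.25·√3969 + 0.5·√3025 = 0.25·99 + 0.25·63 + 0.5·55 = 68
CE = (68)² = 4624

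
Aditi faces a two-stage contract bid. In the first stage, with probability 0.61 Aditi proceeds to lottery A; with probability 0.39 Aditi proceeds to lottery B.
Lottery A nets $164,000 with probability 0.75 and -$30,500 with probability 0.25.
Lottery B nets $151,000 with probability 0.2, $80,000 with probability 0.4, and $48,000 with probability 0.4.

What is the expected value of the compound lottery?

$102,124.75

EV(A) = 0.75 × 164000 + 0.25 × (-30500) = 123000 − 7625 = 115375
EV(B) = 0.2 × 151000 + 0.4 × 80000 + 0.4 × 48000 = 30200 + 32000 + 19200 = 81400
Overall = 0.61 × 115375 + 0.39 × 81400 = 70378.75 + 31746 = 102124.75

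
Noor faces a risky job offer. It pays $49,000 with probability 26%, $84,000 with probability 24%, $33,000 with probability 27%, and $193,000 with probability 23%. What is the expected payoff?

$86,200

EV = 0.26 × 49000 + 0.24 × 84000 + 0.27 × 33000 + 0.23 × 193000 = 12740 + 20160 + 8910 + 44390 = 86200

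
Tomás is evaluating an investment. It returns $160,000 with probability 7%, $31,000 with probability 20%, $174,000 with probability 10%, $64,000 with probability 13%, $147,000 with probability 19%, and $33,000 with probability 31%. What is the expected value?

EV = 0.07 × 160000 + 0.2 × 31000 + 0.1 × 174000 + 0.13 × 64000 + 0.19 × 147000 + 0.31 × 33000 = 11200 + 6200 + 17400 + 8320 + 27930 + 10230 = 81280

$81,280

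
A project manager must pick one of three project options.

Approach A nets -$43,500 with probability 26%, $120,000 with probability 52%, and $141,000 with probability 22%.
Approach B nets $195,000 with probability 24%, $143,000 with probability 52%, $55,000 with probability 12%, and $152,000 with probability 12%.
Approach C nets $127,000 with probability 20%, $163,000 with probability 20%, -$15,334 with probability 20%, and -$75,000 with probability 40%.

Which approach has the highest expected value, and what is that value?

Approach B ($146,000)

Approach A = 0.26 × (-43500) + 0.52 × 120000 + 0.22 × 141000 = -11310 + 62400 + 31020 = 82110
Approach B = 0.24 × 195000 + 0.52 × 143000 + 0.12 × 55000 + 0.12 × 152000 = 46800 + 74360 + 6600 + 18240 = 146000
Approach C = 0.2 × 127000 + 0.2 × 163000 + 0.2 × (-15334) + 0.4 × (-75000) = 25400 + 32600 − 3066.8 − 30000 = 24933.2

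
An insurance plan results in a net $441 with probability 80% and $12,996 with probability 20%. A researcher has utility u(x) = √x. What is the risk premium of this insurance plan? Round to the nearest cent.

$1,383.84

E[u] = 0.8·√441 + 0.2·√12996 = 0.8·21 + 0.2·114 = 39.6
CE = (39.6)² = 1568.16
Risk premium = EV − CE = 2952 − 1568.16 = 1383.84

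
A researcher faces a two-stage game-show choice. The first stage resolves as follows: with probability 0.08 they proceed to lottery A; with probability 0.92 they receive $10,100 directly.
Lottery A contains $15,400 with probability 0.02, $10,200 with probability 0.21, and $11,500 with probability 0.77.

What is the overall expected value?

$10,196.40

EV(A) = 0.02 × 15400 + 0.21 × 10200 + 0.77 × 11500 = 308 + 2142 + 8855 = 11305
Branch B: 10100 (certain)
Overall = 0.08 × 11305 + 0.92 × 10100 = 904.4 + 9292 = 10196.4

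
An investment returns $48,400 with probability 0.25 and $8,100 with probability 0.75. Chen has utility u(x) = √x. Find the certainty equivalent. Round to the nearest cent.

E[u] = 0.25·√48400 + 0.75·√8100 = 0.25·220 + 0.75·90 = 122.5
CE = (122.5)² = 15006.25

$15,006.25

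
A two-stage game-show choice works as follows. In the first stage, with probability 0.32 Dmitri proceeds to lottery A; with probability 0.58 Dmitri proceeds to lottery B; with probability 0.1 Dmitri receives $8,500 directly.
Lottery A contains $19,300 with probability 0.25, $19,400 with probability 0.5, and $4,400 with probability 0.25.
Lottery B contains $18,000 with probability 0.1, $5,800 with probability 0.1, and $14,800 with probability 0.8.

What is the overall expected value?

EV(A) = 0.25 × 19300 + 0.5 × 19400 + 0.25 × 4400 = 4825 + 9700 + 1100 = 15625
EV(B) = 0.1 × 18000 + 0.1 × 5800 + 0.8 × 14800 = 1800 + 580 + 11840 = 14220
Branch C: 8500 (certain)
Overall = 0.32 × 15625 + 0.58 × 14220 + 0.1 × 8500 = 5000 + 8247.6 + 850 = 14097.6

$14,097.60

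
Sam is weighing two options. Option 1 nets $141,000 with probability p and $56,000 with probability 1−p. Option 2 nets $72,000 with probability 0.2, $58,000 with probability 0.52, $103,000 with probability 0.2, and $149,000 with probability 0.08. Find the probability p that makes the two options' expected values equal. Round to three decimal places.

EV(Option 2) = 0.2 × 72000 + 0.52 × 58000 + 0.2 × 103000 + 0.08 × 149000 = 14400 + 30160 + 20600 + 11920 = 77080
p·141000 + (1−p)·56000 = 77080
85000p + 56000 = 77080
p = (77080 − 56000) / 85000

p = 0.248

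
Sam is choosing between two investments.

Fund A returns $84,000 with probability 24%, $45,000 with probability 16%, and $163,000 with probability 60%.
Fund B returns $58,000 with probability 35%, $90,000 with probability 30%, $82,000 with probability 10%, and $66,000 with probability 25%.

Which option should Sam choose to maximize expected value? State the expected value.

Fund A ($125,160)

Fund A = 0.24 × 84000 + 0.16 × 45000 + 0.6 × 163000 = 20160 + 7200 + 97800 = 125160
Fund B = 0.35 × 58000 + 0.3 × 90000 + 0.1 × 82000 + 0.25 × 66000 = 20300 + 27000 + 8200 + 16500 = 72000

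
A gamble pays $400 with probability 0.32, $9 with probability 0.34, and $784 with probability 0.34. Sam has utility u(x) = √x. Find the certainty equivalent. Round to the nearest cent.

$286.96

E[u] = 0.32·√400 + 0.34·√9 + 0.34·√784 = 0.32·20 + 0.34·3 + 0.34·28 = 16.94
CE = (16.94)² = 286.9636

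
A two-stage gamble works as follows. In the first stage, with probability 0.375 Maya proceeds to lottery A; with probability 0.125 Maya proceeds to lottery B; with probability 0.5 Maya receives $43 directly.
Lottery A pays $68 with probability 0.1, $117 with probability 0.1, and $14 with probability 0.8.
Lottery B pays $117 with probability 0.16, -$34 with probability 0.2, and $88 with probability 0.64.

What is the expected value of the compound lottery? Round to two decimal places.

$41.17

EV(A) = 0.1 × 68 + 0.1 × 117 + 0.8 × 14 = 6.8 + 11.7 + 11.2 = 29.7
EV(B) = 0.16 × 117 + 0.2 × (-34) + 0.64 × 88 = 18.72 − 6.8 + 56.32 = 68.24
Branch C: 43 (certain)
Overall = 0.375 × 29.7 + 0.125 × 68.24 + 0.5 × 43 = 11.1375 + 8.53 + 21.5 = 41.1675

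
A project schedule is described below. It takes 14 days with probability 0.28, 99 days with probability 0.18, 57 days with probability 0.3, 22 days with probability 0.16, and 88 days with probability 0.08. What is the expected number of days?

EV = 0.28 × 14 + 0.18 × 99 + 0.3 × 57 + 0.16 × 22 + 0.08 × 88 = 3.92 + 17.82 + 17.1 + 3.52 + 7.04 = 49.4

49.4 days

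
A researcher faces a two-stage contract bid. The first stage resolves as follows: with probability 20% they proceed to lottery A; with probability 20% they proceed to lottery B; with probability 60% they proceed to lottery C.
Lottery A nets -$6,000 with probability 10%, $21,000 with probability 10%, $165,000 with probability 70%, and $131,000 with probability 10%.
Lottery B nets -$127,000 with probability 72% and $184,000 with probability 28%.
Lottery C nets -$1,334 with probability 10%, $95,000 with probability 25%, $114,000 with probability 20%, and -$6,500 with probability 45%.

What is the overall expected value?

$44,130.96

EV(A) = 0.1 × (-6000) + 0.1 × 21000 + 0.7 × 165000 + 0.1 × 131000 = -600 + 2100 + 115500 + 13100 = 130100
EV(B) = 0.72 × (-127000) + 0.28 × 184000 = -91440 + 51520 = -39920
EV(C) = 0.1 × (-1334) + 0.25 × 95000 + 0.2 × 114000 + 0.45 × (-6500) = -133.4 + 23750 + 22800 − 2925 = 43491.6
Overall = 0.2 × 130100 + 0.2 × (-39920) + 0.6 × 43491.6 = 26020 − 7984 + 26094.96 = 44130.96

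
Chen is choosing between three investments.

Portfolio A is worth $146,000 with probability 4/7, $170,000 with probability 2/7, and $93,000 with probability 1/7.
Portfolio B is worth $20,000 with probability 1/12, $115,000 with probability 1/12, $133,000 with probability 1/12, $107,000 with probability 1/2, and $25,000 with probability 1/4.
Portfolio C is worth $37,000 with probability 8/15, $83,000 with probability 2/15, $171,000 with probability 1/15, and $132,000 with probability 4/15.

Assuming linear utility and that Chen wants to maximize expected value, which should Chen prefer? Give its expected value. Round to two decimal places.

Portfolio A = 4/7 × 146000 + 2/7 × 170000 + 1/7 × 93000 = 83428.5714 + 48571.4286 + 13285.7143 = 145285.7143
Portfolio B = 1/12 × 20000 + 1/12 × 115000 + 1/12 × 133000 + 1/2 × 107000 + 1/4 × 25000 = 1666.6667 + 9583.3333 + 11083.3333 + 53500 + 6250 = 82083.3333
Portfolio C = 8/15 × 37000 + 2/15 × 83000 + 1/15 × 171000 + 4/15 × 132000 = 19733.3333 + 11066.6667 + 11400 + 35200 = 77400

Portfolio A ($145,285.71)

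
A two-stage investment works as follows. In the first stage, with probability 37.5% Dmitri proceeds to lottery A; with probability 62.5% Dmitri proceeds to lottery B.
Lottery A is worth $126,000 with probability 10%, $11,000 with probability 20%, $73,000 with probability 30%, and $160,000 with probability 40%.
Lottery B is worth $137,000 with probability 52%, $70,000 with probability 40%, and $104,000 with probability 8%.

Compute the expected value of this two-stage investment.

EV(A) = 0.1 × 126000 + 0.2 × 11000 + 0.3 × 73000 + 0.4 × 160000 = 12600 + 2200 + 21900 + 64000 = 100700
EV(B) = 0.52 × 137000 + 0.4 × 70000 + 0.08 × 104000 = 71240 + 28000 + 8320 = 107560
Overall = 0.375 × 100700 + 0.625 × 107560 = 37762.5 + 67225 = 104987.5

$104,987.50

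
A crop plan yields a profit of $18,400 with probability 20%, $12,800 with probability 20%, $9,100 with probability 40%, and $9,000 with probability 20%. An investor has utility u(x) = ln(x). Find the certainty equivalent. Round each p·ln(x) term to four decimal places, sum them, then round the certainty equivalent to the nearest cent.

E[u] = 0.2·ln(18400) + 0.2·ln(12800) + 0.4·ln(9100) + 0.2·ln(9000) = 1.9640 + 1.8914 + 3.6464 + 1.8210 = 9.3228
CE = e^9.3228 ≈ 11190.27

$11,190.27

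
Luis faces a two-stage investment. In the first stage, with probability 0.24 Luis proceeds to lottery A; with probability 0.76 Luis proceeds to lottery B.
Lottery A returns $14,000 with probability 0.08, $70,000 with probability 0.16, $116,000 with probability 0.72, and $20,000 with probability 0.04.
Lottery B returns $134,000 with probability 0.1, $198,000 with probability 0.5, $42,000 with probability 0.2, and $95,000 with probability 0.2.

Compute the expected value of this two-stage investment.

$129,441.60

EV(A) = 0.08 × 14000 + 0.16 × 70000 + 0.72 × 116000 + 0.04 × 20000 = 1120 + 11200 + 83520 + 800 = 96640
EV(B) = 0.1 × 134000 + 0.5 × 198000 + 0.2 × 42000 + 0.2 × 95000 = 13400 + 99000 + 8400 + 19000 = 139800
Overall = 0.24 × 96640 + 0.76 × 139800 = 23193.6 + 106248 = 129441.6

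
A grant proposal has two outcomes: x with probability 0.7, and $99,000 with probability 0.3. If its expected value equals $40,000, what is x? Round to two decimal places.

x = $14,714.29

0.7·x + 0.3·99000 = 40000
0.7·x = 40000 − 29700 = 10300
x = 10300 / 0.7 = 14714.2857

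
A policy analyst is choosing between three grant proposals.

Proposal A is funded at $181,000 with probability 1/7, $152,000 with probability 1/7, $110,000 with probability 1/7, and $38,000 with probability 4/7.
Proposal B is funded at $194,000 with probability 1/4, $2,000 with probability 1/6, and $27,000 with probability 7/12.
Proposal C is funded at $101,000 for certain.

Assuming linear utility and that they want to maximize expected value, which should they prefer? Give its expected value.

Proposal C ($101,000)

Proposal A = 1/7 × 181000 + 1/7 × 152000 + 1/7 × 110000 + 4/7 × 38000 = 25857.1429 + 21714.2857 + 15714.2857 + 21714.2857 = 85000
Proposal B = 1/4 × 194000 + 1/6 × 2000 + 7/12 × 27000 = 48500 + 333.3333 + 15750 = 64583.3333
Proposal C: 101000 (certain)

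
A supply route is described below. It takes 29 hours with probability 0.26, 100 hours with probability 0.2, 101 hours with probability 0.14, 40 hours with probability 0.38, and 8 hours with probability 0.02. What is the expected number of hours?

EV = 0.26 × 29 + 0.2 × 100 + 0.14 × 101 + 0.38 × 40 + 0.02 × 8 = 7.54 + 20 + 14.14 + 15.2 + 0.16 = 57.04

57.04 hours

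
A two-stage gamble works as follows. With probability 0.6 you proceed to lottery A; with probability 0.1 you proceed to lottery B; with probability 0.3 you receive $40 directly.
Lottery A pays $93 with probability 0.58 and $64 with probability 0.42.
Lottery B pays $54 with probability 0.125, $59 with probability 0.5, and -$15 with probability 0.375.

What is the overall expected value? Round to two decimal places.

EV(A) = 0.58 × 93 + 0.42 × 64 = 53.94 + 26.88 = 80.82
EV(B) = 0.125 × 54 + 0.5 × 59 + 0.375 × (-15) = 6.75 + 29.5 − 5.625 = 30.625
Branch C: 40 (certain)
Overall = 0.6 × 80.82 + 0.1 × 30.625 + 0.3 × 40 = 48.492 + 3.0625 + 12 = 63.5545

$63.55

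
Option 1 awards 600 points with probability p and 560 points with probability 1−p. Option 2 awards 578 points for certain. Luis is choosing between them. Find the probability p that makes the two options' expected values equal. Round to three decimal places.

p = 0.450

p·600 + (1−p)·560 = 578
40p + 560 = 578
p = (578 − 560) / 40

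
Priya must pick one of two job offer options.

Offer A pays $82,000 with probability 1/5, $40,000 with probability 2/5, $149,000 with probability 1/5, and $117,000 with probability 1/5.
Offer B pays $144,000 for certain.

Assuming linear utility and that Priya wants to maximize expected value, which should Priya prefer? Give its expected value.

Offer A = 1/5 × 82000 + 2/5 × 40000 + 1/5 × 149000 + 1/5 × 117000 = 16400 + 16000 + 29800 + 23400 = 85600
Offer B: 144000 (certain)

Offer B ($144,000)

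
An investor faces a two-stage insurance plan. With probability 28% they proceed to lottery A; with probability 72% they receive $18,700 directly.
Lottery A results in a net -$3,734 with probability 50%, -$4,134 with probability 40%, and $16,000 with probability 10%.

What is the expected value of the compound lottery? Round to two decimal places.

EV(A) = 0.5 × (-3734) + 0.4 × (-4134) + 0.1 × 16000 = -1867 − 1653.6 + 1600 = -1920.6
Branch B: 18700 (certain)
Overall = 0.28 × (-1920.6) + 0.72 × 18700 = -537.768 + 13464 = 12926.232

$12,926.23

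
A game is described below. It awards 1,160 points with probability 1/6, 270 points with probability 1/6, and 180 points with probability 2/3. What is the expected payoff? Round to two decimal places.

EV = 1/6 × 1160 + 1/6 × 270 + 2/3 × 180 = 193.3333 + 45 + 120 = 358.3333

358.33 points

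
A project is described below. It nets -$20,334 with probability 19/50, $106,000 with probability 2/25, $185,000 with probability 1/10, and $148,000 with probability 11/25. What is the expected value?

$84,373.08

EV = 19/50 × (-20334) + 2/25 × 106000 + 1/10 × 185000 + 11/25 × 148000 = -7726.92 + 8480 + 18500 + 65120 = 84373.08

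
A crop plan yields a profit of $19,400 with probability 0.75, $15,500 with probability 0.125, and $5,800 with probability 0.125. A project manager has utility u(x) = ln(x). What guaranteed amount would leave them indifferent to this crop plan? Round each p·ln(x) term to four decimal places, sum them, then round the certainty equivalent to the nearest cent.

$16,221.62

E[u] = 0.75·ln(19400) + 0.125·ln(15500) + 0.125·ln(5800) = 7.4048 + 1.2061 + 1.0832 = 9.6941
CE = e^9.6941 ≈ 16221.62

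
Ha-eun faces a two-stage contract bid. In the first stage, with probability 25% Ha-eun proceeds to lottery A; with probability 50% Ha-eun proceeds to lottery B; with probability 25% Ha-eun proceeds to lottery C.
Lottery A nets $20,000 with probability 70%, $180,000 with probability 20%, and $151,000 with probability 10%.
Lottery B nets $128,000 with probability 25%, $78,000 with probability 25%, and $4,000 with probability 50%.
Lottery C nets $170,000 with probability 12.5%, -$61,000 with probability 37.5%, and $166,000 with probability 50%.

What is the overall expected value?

$63,368.75

EV(A) = 0.7 × 20000 + 0.2 × 180000 + 0.1 × 151000 = 14000 + 36000 + 15100 = 65100
EV(B) = 0.25 × 128000 + 0.25 × 78000 + 0.5 × 4000 = 32000 + 19500 + 2000 = 53500
EV(C) = 0.125 × 170000 + 0.375 × (-61000) + 0.5 × 166000 = 21250 − 22875 + 83000 = 81375
Overall = 0.25 × 65100 + 0.5 × 53500 + 0.25 × 81375 = 16275 + 26750 + 20343.75 = 63368.75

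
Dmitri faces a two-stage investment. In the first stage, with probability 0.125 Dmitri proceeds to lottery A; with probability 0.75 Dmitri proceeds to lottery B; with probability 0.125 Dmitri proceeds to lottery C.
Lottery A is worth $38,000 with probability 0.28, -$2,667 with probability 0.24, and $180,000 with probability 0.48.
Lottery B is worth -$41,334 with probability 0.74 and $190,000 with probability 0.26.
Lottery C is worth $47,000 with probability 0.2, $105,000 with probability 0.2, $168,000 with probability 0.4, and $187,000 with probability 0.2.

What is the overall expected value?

EV(A) = 0.28 × 38000 + 0.24 × (-2667) + 0.48 × 180000 = 10640 − 640.08 + 86400 = 96399.92
EV(B) = 0.74 × (-41334) + 0.26 × 190000 = -30587.16 + 49400 = 18812.84
EV(C) = 0.2 × 47000 + 0.2 × 105000 + 0.4 × 168000 + 0.2 × 187000 = 9400 + 21000 + 67200 + 37400 = 135000
Overall = 0.125 × 96399.92 + 0.75 × 18812.84 + 0.125 × 135000 = 12049.99 + 14109.63 + 16875 = 43034.62

$43,034.62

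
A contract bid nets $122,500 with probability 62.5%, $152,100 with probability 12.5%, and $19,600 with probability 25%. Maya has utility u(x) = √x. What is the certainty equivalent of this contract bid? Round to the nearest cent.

$91,506.25

E[u] = 0.625·√122500 + 0.125·√152100 + 0.25·√19600 = 0.625·350 + 0.125·390 + 0.25·140 = 302.5
CE = (302.5)² = 91506.25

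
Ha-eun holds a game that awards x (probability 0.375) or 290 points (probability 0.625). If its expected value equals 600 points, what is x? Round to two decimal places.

x = 1116.67 points

0.375·x + 0.625·290 = 600
0.375·x = 600 − 181.25 = 418.75
x = 418.75 / 0.375 = 1116.6667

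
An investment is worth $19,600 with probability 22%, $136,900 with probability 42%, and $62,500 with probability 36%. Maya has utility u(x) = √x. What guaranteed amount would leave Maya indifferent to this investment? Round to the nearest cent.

E[u] = 0.22·√19600 + 0.42·√136900 + 0.36·√62500 = 0.22·140 + 0.42·370 + 0.36·250 = 276.2
CE = (276.2)² = 76286.44

$76,286.44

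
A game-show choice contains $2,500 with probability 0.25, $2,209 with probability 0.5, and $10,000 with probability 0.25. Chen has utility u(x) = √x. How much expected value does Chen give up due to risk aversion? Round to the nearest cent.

E[u] = 0.25·√2500 + 0.5·√2209 + 0.25·√10000 = 0.25·50 + 0.5·47 + 0.25·100 = 61
CE = (61)² = 3721
Risk premium = EV − CE = 4229.5 − 3721 = 508.5

$508.50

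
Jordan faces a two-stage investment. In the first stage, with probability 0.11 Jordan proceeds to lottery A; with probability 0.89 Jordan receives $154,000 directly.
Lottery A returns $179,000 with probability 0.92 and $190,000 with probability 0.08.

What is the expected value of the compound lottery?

EV(A) = 0.92 × 179000 + 0.08 × 190000 = 164680 + 15200 = 179880
Branch B: 154000 (certain)
Overall = 0.11 × 179880 + 0.89 × 154000 = 19786.8 + 137060 = 156846.8

$156,846.80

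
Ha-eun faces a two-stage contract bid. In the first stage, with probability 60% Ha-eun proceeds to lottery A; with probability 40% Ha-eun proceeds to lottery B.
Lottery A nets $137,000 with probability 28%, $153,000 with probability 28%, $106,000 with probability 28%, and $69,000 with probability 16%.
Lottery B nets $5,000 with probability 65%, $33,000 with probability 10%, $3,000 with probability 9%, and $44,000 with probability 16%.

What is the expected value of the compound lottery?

$78,696

EV(A) = 0.28 × 137000 + 0.28 × 153000 + 0.28 × 106000 + 0.16 × 69000 = 38360 + 42840 + 29680 + 11040 = 121920
EV(B) = 0.65 × 5000 + 0.1 × 33000 + 0.09 × 3000 + 0.16 × 44000 = 3250 + 3300 + 270 + 7040 = 13860
Overall = 0.6 × 121920 + 0.4 × 13860 = 73152 + 5544 = 78696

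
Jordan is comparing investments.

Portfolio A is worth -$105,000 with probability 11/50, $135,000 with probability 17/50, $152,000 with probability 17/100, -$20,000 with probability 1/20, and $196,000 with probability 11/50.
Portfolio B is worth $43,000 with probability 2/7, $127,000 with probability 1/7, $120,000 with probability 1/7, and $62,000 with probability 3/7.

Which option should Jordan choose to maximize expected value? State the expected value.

Portfolio A = 11/50 × (-105000) + 17/50 × 135000 + 17/100 × 152000 + 1/20 × (-20000) + 11/50 × 196000 = -23100 + 45900 + 25840 − 1000 + 43120 = 90760
Portfolio B = 2/7 × 43000 + 1/7 × 127000 + 1/7 × 120000 + 3/7 × 62000 = 12285.7143 + 18142.8571 + 17142.8571 + 26571.4286 = 74142.8571

Portfolio A ($90,760)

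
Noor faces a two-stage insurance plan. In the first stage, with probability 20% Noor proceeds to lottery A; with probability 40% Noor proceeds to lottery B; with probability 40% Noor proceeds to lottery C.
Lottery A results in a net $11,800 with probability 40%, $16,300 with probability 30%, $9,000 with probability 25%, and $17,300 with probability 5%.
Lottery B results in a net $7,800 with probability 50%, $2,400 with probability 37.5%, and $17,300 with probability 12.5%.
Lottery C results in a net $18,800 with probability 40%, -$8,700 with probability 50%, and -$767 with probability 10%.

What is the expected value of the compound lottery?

EV(A) = 0.4 × 11800 + 0.3 × 16300 + 0.25 × 9000 + 0.05 × 17300 = 4720 + 4890 + 2250 + 865 = 12725
EV(B) = 0.5 × 7800 + 0.375 × 2400 + 0.125 × 17300 = 3900 + 900 + 2162.5 = 6962.5
EV(C) = 0.4 × 18800 + 0.5 × (-8700) + 0.1 × (-767) = 7520 − 4350 − 76.7 = 3093.3
Overall = 0.2 × 12725 + 0.4 × 6962.5 + 0.4 × 3093.3 = 2545 + 2785 + 1237.32 = 6567.32

$6,567.32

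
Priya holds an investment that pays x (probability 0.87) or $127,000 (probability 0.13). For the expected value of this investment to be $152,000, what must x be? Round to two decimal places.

x = $155,735.63

0.87·x + 0.13·127000 = 152000
0.87·x = 152000 − 16510 = 135490
x = 135490 / 0.87 = 155735.6322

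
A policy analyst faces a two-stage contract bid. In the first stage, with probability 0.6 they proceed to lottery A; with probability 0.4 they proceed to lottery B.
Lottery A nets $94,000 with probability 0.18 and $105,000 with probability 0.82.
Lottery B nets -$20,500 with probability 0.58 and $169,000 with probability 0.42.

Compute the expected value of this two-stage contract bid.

$85,448

EV(A) = 0.18 × 94000 + 0.82 × 105000 = 16920 + 86100 = 103020
EV(B) = 0.58 × (-20500) + 0.42 × 169000 = -11890 + 70980 = 59090
Overall = 0.6 × 103020 + 0.4 × 59090 = 61812 + 23636 = 85448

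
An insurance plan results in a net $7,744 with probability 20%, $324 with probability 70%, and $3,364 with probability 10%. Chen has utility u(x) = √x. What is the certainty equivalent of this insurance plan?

E[u] = 0.2·√7744 + 0.7·√324 + 0.1·√3364 = 0.2·88 + 0.7·18 + 0.1·58 = 36
CE = (36)² = 1296

$1,296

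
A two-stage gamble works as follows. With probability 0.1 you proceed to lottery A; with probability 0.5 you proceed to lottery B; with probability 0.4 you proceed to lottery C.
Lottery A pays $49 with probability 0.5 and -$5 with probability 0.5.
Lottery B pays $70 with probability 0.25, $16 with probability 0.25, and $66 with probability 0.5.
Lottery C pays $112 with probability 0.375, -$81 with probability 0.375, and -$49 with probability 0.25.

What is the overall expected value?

$29.20

EV(A) = 0.5 × 49 + 0.5 × (-5) = 24.5 − 2.5 = 22
EV(B) = 0.25 × 70 + 0.25 × 16 + 0.5 × 66 = 17.5 + 4 + 33 = 54.5
EV(C) = 0.375 × 112 + 0.375 × (-81) + 0.25 × (-49) = 42 − 30.375 − 12.25 = -0.625
Overall = 0.1 × 22 + 0.5 × 54.5 + 0.4 × (-0.625) = 2.2 + 27.25 − 0.25 = 29.2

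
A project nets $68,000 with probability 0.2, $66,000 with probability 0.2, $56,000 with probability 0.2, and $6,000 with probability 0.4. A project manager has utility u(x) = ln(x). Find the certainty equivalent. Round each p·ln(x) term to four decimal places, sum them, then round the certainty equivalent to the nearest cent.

$24,622.11

E[u] = 0.2·ln(68000) + 0.2·ln(66000) + 0.2·ln(56000) + 0.4·ln(6000) = 2.2255 + 2.2195 + 2.1866 + 3.4798 = 10.1114
CE = e^10.1114 ≈ 24622.11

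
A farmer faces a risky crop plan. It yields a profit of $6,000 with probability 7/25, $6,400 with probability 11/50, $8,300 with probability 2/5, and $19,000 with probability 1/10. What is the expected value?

EV = 7/25 × 6000 + 11/50 × 6400 + 2/5 × 8300 + 1/10 × 19000 = 1680 + 1408 + 3320 + 1900 = 8308

$8,308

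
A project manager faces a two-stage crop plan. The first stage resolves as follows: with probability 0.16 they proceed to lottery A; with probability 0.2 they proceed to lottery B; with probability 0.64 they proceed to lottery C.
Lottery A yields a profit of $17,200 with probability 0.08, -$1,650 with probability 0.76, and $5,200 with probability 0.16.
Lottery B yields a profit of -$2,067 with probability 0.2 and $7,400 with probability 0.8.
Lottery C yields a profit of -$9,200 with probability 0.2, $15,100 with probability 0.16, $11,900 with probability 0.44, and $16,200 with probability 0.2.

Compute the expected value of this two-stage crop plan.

EV(A) = 0.08 × 17200 + 0.76 × (-1650) + 0.16 × 5200 = 1376 − 1254 + 832 = 954
EV(B) = 0.2 × (-2067) + 0.8 × 7400 = -413.4 + 5920 = 5506.6
EV(C) = 0.2 × (-9200) + 0.16 × 15100 + 0.44 × 11900 + 0.2 × 16200 = -1840 + 2416 + 5236 + 3240 = 9052
Overall = 0.16 × 954 + 0.2 × 5506.6 + 0.64 × 9052 = 152.64 + 1101.32 + 5793.28 = 7047.24

$7,047.24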